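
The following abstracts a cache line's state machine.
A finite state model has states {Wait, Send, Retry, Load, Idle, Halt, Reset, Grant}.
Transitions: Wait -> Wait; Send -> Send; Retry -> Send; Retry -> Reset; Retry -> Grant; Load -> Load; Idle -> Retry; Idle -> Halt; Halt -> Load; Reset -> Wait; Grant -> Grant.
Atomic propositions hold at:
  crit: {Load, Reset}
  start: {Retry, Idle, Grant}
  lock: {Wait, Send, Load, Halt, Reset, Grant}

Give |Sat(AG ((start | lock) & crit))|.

Sat(start | lock) = {Wait, Send, Retry, Load, Idle, Halt, Reset, Grant}
Sat((start | lock) & crit) = {Load, Reset}
AG ((start | lock) & crit): greatest fixpoint, start Z0 = {Load, Reset}, keep only states in Sat with every successor in Z. Z1 = {Load}; fixed.
Sat(AG ((start | lock) & crit)) = {Load}
|Sat(AG ((start | lock) & crit))| = |{Load}| = 1.

1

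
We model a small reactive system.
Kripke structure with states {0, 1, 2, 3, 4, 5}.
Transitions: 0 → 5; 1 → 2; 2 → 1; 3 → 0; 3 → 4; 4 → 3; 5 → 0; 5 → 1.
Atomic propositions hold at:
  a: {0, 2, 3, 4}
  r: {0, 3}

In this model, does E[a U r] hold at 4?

Yes

E[a U r]: least fixpoint, start Z0 = Sat(r) = {0, 3}, add states in Sat(a) with some successor in Z. Z1 = {0, 3, 4}; fixed.
Sat(E[a U r]) = {0, 3, 4}
4 ∈ Sat(E[a U r]) = {0, 3, 4}, so the formula holds at 4.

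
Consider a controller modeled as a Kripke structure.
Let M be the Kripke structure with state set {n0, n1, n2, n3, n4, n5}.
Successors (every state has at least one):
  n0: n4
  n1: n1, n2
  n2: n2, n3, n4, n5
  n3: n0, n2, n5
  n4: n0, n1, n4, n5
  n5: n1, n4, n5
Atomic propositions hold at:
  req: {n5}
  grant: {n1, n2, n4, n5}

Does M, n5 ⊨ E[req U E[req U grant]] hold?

Yes

E[req U grant]: least fixpoint, start Z0 = Sat(grant) = {n1, n2, n4, n5}, add states in Sat(req) with some successor in Z. Already a fixed point.
Sat(E[req U grant]) = {n1, n2, n4, n5}
E[req U E[req U grant]]: least fixpoint, start Z0 = Sat(E[req U grant]) = {n1, n2, n4, n5}, add states in Sat(req) with some successor in Z. Already a fixed point.
Sat(E[req U E[req U grant]]) = {n1, n2, n4, n5}
n5 ∈ Sat(E[req U E[req U grant]]) = {n1, n2, n4, n5}, so the formula holds at n5.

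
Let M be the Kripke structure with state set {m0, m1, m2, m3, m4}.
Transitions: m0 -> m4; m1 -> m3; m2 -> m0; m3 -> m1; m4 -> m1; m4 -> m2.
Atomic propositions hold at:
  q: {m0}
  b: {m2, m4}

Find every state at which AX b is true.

Sat(AX b) = {s : every successor in {m2, m4}} = {m0}

{m0}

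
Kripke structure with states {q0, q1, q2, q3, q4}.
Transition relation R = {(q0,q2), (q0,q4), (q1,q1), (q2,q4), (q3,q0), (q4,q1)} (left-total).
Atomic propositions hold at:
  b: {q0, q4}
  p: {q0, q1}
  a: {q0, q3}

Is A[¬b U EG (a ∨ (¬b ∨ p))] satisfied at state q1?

Yes

Sat(¬b) = {q1, q2, q3}
Sat(¬b ∨ p) = {q0, q1, q2, q3}
Sat(a ∨ (¬b ∨ p)) = {q0, q1, q2, q3}
EG (a ∨ (¬b ∨ p)): greatest fixpoint, start Z0 = {q0, q1, q2, q3}, keep only states in Sat with some successor in Z. Z1 = {q0, q1, q3}; Z2 = {q1, q3}; Z3 = {q1}; fixed.
Sat(EG (a ∨ (¬b ∨ p))) = {q1}
A[¬b U EG (a ∨ (¬b ∨ p))]: least fixpoint, start Z0 = Sat(EG (a ∨ (¬b ∨ p))) = {q1}, add states in Sat(¬b) with every successor in Z. Already a fixed point.
Sat(A[¬b U EG (a ∨ (¬b ∨ p))]) = {q1}
q1 ∈ Sat(A[¬b U EG (a ∨ (¬b ∨ p))]) = {q1}, so the formula holds at q1.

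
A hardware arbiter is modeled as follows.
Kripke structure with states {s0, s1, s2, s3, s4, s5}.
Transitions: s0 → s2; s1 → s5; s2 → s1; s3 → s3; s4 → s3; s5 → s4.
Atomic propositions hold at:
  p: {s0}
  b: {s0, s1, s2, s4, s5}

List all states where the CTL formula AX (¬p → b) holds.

Sat(¬p) = {s1, s2, s3, s4, s5}
Sat(¬p → b) = {s0, s1, s2, s4, s5}
Sat(AX (¬p → b)) = {s : every successor in {s0, s1, s2, s4, s5}} = {s0, s1, s2, s5}

{s0, s1, s2, s5}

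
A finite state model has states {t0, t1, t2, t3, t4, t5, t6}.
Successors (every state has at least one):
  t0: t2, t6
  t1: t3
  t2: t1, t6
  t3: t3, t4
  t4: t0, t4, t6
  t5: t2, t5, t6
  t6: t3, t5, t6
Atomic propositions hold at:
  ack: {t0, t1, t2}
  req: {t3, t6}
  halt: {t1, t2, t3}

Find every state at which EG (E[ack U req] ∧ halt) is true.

{t1, t2, t3}

E[ack U req]: least fixpoint, start Z0 = Sat(req) = {t3, t6}, add states in Sat(ack) with some successor in Z. Z1 = {t0, t1, t2, t3, t6}; fixed.
Sat(E[ack U req]) = {t0, t1, t2, t3, t6}
Sat(E[ack U req] ∧ halt) = {t1, t2, t3}
EG (E[ack U req] ∧ halt): greatest fixpoint, start Z0 = {t1, t2, t3}, keep only states in Sat with some successor in Z. Already a fixed point.
Sat(EG (E[ack U req] ∧ halt)) = {t1, t2, t3}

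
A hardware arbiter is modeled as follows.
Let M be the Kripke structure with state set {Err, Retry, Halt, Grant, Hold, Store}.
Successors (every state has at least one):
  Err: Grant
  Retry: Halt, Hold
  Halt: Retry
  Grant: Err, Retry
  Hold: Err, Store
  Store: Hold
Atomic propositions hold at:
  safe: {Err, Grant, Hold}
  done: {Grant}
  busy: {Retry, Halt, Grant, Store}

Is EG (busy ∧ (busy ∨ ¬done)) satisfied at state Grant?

Yes

Sat(¬done) = {Err, Retry, Halt, Hold, Store}
Sat(busy ∨ ¬done) = {Err, Retry, Halt, Grant, Hold, Store}
Sat(busy ∧ (busy ∨ ¬done)) = {Retry, Halt, Grant, Store}
EG (busy ∧ (busy ∨ ¬done)): greatest fixpoint, start Z0 = {Retry, Halt, Grant, Store}, keep only states in Sat with some successor in Z. Z1 = {Retry, Halt, Grant}; fixed.
Sat(EG (busy ∧ (busy ∨ ¬done))) = {Retry, Halt, Grant}
Grant ∈ Sat(EG (busy ∧ (busy ∨ ¬done))) = {Retry, Halt, Grant}, so the formula holds at Grant.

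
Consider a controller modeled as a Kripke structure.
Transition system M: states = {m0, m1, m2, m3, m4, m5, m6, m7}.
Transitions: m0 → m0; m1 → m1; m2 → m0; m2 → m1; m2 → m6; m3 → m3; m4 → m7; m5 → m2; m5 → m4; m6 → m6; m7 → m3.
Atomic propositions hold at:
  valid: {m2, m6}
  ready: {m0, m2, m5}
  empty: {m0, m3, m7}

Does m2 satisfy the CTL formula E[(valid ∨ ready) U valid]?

Sat(valid ∨ ready) = {m0, m2, m5, m6}
E[(valid ∨ ready) U valid]: least fixpoint, start Z0 = Sat(valid) = {m2, m6}, add states in Sat(valid ∨ ready) with some successor in Z. Z1 = {m2, m5, m6}; fixed.
Sat(E[(valid ∨ ready) U valid]) = {m2, m5, m6}
m2 ∈ Sat(E[(valid ∨ ready) U valid]) = {m2, m5, m6}, so the formula holds at m2.

Yes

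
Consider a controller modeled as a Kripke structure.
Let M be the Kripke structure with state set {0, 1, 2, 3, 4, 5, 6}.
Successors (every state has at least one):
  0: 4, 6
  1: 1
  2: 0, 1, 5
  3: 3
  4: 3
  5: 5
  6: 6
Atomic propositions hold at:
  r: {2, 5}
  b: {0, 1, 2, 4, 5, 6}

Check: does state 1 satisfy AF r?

No

AF r: least fixpoint, start Z0 = {2, 5}, add states with every successor in Z. Already a fixed point.
Sat(AF r) = {2, 5}
1 ∉ Sat(AF r) = {2, 5}, so the formula does not hold at 1.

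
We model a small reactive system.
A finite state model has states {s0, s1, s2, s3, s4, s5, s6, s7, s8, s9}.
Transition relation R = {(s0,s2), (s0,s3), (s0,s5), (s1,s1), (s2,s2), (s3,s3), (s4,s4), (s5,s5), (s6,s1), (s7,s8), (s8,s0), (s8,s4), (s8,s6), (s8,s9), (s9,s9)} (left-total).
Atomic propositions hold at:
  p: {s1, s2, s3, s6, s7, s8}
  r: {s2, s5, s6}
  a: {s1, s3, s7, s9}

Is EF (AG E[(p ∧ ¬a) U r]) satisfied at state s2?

Yes

Sat(¬a) = {s0, s2, s4, s5, s6, s8}
Sat(p ∧ ¬a) = {s2, s6, s8}
E[(p ∧ ¬a) U r]: least fixpoint, start Z0 = Sat(r) = {s2, s5, s6}, add states in Sat(p ∧ ¬a) with some successor in Z. Z1 = {s2, s5, s6, s8}; fixed.
Sat(E[(p ∧ ¬a) U r]) = {s2, s5, s6, s8}
AG E[(p ∧ ¬a) U r]: greatest fixpoint, start Z0 = {s2, s5, s6, s8}, keep only states in Sat with every successor in Z. Z1 = {s2, s5}; fixed.
Sat(AG E[(p ∧ ¬a) U r]) = {s2, s5}
EF (AG E[(p ∧ ¬a) U r]): least fixpoint, start Z0 = {s2, s5}, add states with some successor in Z. Z1 = {s0, s2, s5}; Z2 = {s0, s2, s5, s8}; Z3 = {s0, s2, s5, s7, s8}; fixed.
Sat(EF (AG E[(p ∧ ¬a) U r])) = {s0, s2, s5, s7, s8}
s2 ∈ Sat(EF (AG E[(p ∧ ¬a) U r])) = {s0, s2, s5, s7, s8}, so the formula holds at s2.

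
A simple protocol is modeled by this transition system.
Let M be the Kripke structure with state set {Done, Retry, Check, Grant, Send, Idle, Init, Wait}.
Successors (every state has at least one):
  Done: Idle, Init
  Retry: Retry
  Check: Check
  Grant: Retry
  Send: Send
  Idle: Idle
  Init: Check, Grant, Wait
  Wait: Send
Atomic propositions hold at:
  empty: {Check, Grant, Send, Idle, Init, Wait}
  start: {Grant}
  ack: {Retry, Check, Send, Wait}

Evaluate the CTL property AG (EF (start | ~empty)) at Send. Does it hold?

Sat(~empty) = {Done, Retry}
Sat(start | ~empty) = {Done, Retry, Grant}
EF (start | ~empty): least fixpoint, start Z0 = {Done, Retry, Grant}, add states with some successor in Z. Z1 = {Done, Retry, Grant, Init}; fixed.
Sat(EF (start | ~empty)) = {Done, Retry, Grant, Init}
AG (EF (start | ~empty)): greatest fixpoint, start Z0 = {Done, Retry, Grant, Init}, keep only states in Sat with every successor in Z. Z1 = {Retry, Grant}; fixed.
Sat(AG (EF (start | ~empty))) = {Retry, Grant}
Send ∉ Sat(AG (EF (start | ~empty))) = {Retry, Grant}, so the formula does not hold at Send.

No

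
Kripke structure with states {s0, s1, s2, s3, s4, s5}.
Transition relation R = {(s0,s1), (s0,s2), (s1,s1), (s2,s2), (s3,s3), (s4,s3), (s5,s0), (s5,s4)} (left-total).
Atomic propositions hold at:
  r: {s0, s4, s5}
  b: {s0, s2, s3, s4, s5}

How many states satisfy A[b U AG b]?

3

AG b: greatest fixpoint, start Z0 = {s0, s2, s3, s4, s5}, keep only states in Sat with every successor in Z. Z1 = {s2, s3, s4, s5}; Z2 = {s2, s3, s4}; fixed.
Sat(AG b) = {s2, s3, s4}
A[b U AG b]: least fixpoint, start Z0 = Sat(AG b) = {s2, s3, s4}, add states in Sat(b) with every successor in Z. Already a fixed point.
Sat(A[b U AG b]) = {s2, s3, s4}
|Sat(A[b U AG b])| = |{s2, s3, s4}| = 3.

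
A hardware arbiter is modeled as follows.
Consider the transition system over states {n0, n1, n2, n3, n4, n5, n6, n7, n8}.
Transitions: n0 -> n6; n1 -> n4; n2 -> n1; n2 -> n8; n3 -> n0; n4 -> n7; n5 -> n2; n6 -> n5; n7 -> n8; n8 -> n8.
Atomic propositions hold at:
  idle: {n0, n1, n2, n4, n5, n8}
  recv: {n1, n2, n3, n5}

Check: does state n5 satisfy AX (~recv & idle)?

Sat(~recv) = {n0, n4, n6, n7, n8}
Sat(~recv & idle) = {n0, n4, n8}
Sat(AX (~recv & idle)) = {s : every successor in {n0, n4, n8}} = {n1, n3, n7, n8}
n5 ∉ Sat(AX (~recv & idle)) = {n1, n3, n7, n8}, so the formula does not hold at n5.

No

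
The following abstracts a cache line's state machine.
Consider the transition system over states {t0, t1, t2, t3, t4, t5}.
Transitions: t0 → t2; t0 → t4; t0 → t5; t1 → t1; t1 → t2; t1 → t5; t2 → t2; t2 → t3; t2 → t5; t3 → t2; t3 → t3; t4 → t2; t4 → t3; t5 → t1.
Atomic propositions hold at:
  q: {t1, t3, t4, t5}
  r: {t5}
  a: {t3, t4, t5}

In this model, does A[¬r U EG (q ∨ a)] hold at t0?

No

Sat(¬r) = {t0, t1, t2, t3, t4}
Sat(q ∨ a) = {t1, t3, t4, t5}
EG (q ∨ a): greatest fixpoint, start Z0 = {t1, t3, t4, t5}, keep only states in Sat with some successor in Z. Already a fixed point.
Sat(EG (q ∨ a)) = {t1, t3, t4, t5}
A[¬r U EG (q ∨ a)]: least fixpoint, start Z0 = Sat(EG (q ∨ a)) = {t1, t3, t4, t5}, add states in Sat(¬r) with every successor in Z. Already a fixed point.
Sat(A[¬r U EG (q ∨ a)]) = {t1, t3, t4, t5}
t0 ∉ Sat(A[¬r U EG (q ∨ a)]) = {t1, t3, t4, t5}, so the formula does not hold at t0.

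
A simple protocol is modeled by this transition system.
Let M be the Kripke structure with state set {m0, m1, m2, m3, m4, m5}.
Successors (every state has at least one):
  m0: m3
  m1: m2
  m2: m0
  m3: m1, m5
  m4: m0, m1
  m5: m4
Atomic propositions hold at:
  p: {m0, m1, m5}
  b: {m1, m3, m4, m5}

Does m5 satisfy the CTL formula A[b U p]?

A[b U p]: least fixpoint, start Z0 = Sat(p) = {m0, m1, m5}, add states in Sat(b) with every successor in Z. Z1 = {m0, m1, m3, m4, m5}; fixed.
Sat(A[b U p]) = {m0, m1, m3, m4, m5}
m5 ∈ Sat(A[b U p]) = {m0, m1, m3, m4, m5}, so the formula holds at m5.

Yes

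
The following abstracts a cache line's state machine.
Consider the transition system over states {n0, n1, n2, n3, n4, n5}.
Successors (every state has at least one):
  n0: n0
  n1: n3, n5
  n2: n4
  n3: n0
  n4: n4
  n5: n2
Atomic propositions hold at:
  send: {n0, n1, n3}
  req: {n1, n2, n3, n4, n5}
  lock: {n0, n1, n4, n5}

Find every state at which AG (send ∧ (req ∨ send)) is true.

{n0, n3}

Sat(req ∨ send) = {n0, n1, n2, n3, n4, n5}
Sat(send ∧ (req ∨ send)) = {n0, n1, n3}
AG (send ∧ (req ∨ send)): greatest fixpoint, start Z0 = {n0, n1, n3}, keep only states in Sat with every successor in Z. Z1 = {n0, n3}; fixed.
Sat(AG (send ∧ (req ∨ send))) = {n0, n3}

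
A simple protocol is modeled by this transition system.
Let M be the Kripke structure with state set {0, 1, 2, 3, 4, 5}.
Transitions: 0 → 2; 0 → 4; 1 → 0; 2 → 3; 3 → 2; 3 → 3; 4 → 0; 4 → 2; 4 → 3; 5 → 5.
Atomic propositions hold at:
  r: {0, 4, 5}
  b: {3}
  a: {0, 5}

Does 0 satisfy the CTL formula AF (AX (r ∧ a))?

Sat(r ∧ a) = {0, 5}
Sat(AX (r ∧ a)) = {s : every successor in {0, 5}} = {1, 5}
AF (AX (r ∧ a)): least fixpoint, start Z0 = {1, 5}, add states with every successor in Z. Already a fixed point.
Sat(AF (AX (r ∧ a))) = {1, 5}
0 ∉ Sat(AF (AX (r ∧ a))) = {1, 5}, so the formula does not hold at 0.

No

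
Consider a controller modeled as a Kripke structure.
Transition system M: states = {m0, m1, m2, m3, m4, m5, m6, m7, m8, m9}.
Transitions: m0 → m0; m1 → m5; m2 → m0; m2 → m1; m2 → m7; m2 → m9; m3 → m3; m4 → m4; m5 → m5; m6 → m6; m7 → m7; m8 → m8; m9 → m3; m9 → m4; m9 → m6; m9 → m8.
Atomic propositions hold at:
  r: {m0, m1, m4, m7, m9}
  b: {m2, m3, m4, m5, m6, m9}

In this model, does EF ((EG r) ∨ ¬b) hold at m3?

No

EG r: greatest fixpoint, start Z0 = {m0, m1, m4, m7, m9}, keep only states in Sat with some successor in Z. Z1 = {m0, m4, m7, m9}; fixed.
Sat(EG r) = {m0, m4, m7, m9}
Sat(¬b) = {m0, m1, m7, m8}
Sat((EG r) ∨ ¬b) = {m0, m1, m4, m7, m8, m9}
EF ((EG r) ∨ ¬b): least fixpoint, start Z0 = {m0, m1, m4, m7, m8, m9}, add states with some successor in Z. Z1 = {m0, m1, m2, m4, m7, m8, m9}; fixed.
Sat(EF ((EG r) ∨ ¬b)) = {m0, m1, m2, m4, m7, m8, m9}
m3 ∉ Sat(EF ((EG r) ∨ ¬b)) = {m0, m1, m2, m4, m7, m8, m9}, so the formula does not hold at m3.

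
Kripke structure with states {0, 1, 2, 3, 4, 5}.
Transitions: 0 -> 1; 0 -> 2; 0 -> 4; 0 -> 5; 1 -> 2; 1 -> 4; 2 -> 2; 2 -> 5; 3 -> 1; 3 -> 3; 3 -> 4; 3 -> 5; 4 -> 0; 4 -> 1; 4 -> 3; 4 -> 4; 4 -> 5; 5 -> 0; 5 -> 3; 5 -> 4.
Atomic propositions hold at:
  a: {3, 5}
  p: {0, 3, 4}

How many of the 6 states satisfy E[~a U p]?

4

Sat(~a) = {0, 1, 2, 4}
E[~a U p]: least fixpoint, start Z0 = Sat(p) = {0, 3, 4}, add states in Sat(~a) with some successor in Z. Z1 = {0, 1, 3, 4}; fixed.
Sat(E[~a U p]) = {0, 1, 3, 4}
|Sat(E[~a U p])| = |{0, 1, 3, 4}| = 4.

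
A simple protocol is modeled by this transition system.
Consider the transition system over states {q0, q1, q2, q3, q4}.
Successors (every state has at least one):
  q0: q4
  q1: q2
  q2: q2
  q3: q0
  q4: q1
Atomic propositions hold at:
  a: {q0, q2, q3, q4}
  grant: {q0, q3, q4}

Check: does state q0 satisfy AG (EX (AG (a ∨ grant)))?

No

Sat(a ∨ grant) = {q0, q2, q3, q4}
AG (a ∨ grant): greatest fixpoint, start Z0 = {q0, q2, q3, q4}, keep only states in Sat with every successor in Z. Z1 = {q0, q2, q3}; Z2 = {q2, q3}; Z3 = {q2}; fixed.
Sat(AG (a ∨ grant)) = {q2}
Sat(EX (AG (a ∨ grant))) = {s : some successor in {q2}} = {q1, q2}
AG (EX (AG (a ∨ grant))): greatest fixpoint, start Z0 = {q1, q2}, keep only states in Sat with every successor in Z. Already a fixed point.
Sat(AG (EX (AG (a ∨ grant)))) = {q1, q2}
q0 ∉ Sat(AG (EX (AG (a ∨ grant)))) = {q1, q2}, so the formula does not hold at q0.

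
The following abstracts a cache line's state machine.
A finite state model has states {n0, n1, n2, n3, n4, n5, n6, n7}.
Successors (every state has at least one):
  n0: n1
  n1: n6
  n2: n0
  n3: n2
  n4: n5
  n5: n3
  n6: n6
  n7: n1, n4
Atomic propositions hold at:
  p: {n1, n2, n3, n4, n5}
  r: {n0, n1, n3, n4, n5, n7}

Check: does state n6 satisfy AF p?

No

AF p: least fixpoint, start Z0 = {n1, n2, n3, n4, n5}, add states with every successor in Z. Z1 = {n0, n1, n2, n3, n4, n5, n7}; fixed.
Sat(AF p) = {n0, n1, n2, n3, n4, n5, n7}
n6 ∉ Sat(AF p) = {n0, n1, n2, n3, n4, n5, n7}, so the formula does not hold at n6.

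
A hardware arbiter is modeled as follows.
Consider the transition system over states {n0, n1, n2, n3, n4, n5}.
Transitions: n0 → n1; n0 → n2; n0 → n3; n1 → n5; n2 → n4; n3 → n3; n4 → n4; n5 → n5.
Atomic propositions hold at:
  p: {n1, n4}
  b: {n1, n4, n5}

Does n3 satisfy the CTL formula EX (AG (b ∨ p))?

Sat(b ∨ p) = {n1, n4, n5}
AG (b ∨ p): greatest fixpoint, start Z0 = {n1, n4, n5}, keep only states in Sat with every successor in Z. Already a fixed point.
Sat(AG (b ∨ p)) = {n1, n4, n5}
Sat(EX (AG (b ∨ p))) = {s : some successor in {n1, n4, n5}} = {n0, n1, n2, n4, n5}
n3 ∉ Sat(EX (AG (b ∨ p))) = {n0, n1, n2, n4, n5}, so the formula does not hold at n3.

No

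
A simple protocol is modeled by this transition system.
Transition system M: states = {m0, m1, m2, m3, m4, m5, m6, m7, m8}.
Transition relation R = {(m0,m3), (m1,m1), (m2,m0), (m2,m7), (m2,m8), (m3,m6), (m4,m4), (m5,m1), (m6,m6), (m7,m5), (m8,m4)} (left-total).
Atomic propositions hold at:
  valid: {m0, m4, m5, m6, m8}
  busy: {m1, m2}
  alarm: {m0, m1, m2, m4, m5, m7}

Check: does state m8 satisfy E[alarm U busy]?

E[alarm U busy]: least fixpoint, start Z0 = Sat(busy) = {m1, m2}, add states in Sat(alarm) with some successor in Z. Z1 = {m1, m2, m5}; Z2 = {m1, m2, m5, m7}; fixed.
Sat(E[alarm U busy]) = {m1, m2, m5, m7}
m8 ∉ Sat(E[alarm U busy]) = {m1, m2, m5, m7}, so the formula does not hold at m8.

No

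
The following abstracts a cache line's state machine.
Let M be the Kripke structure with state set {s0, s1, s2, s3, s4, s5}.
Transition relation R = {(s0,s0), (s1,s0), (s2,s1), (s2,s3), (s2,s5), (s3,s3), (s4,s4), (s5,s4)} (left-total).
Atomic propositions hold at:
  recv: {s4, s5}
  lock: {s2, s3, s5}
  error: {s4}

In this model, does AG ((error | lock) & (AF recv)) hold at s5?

Yes

Sat(error | lock) = {s2, s3, s4, s5}
AF recv: least fixpoint, start Z0 = {s4, s5}, add states with every successor in Z. Already a fixed point.
Sat(AF recv) = {s4, s5}
Sat((error | lock) & (AF recv)) = {s4, s5}
AG ((error | lock) & (AF recv)): greatest fixpoint, start Z0 = {s4, s5}, keep only states in Sat with every successor in Z. Already a fixed point.
Sat(AG ((error | lock) & (AF recv))) = {s4, s5}
s5 ∈ Sat(AG ((error | lock) & (AF recv))) = {s4, s5}, so the formula holds at s5.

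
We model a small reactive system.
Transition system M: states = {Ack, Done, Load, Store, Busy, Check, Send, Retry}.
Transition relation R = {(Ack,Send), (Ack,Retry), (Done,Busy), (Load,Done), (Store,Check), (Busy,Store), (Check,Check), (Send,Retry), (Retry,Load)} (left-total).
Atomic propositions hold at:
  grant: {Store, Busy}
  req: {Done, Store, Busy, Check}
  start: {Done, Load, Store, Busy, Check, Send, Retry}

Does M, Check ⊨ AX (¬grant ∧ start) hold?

Sat(¬grant) = {Ack, Done, Load, Check, Send, Retry}
Sat(¬grant ∧ start) = {Done, Load, Check, Send, Retry}
Sat(AX (¬grant ∧ start)) = {s : every successor in {Done, Load, Check, Send, Retry}} = {Ack, Load, Store, Check, Send, Retry}
Check ∈ Sat(AX (¬grant ∧ start)) = {Ack, Load, Store, Check, Send, Retry}, so the formula holds at Check.

Yes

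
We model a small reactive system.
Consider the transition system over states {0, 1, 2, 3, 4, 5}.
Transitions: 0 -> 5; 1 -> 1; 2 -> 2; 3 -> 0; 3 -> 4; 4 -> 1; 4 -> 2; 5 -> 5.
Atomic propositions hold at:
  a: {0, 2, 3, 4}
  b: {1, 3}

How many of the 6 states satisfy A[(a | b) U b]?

2

Sat(a | b) = {0, 1, 2, 3, 4}
A[(a | b) U b]: least fixpoint, start Z0 = Sat(b) = {1, 3}, add states in Sat(a | b) with every successor in Z. Already a fixed point.
Sat(A[(a | b) U b]) = {1, 3}
|Sat(A[(a | b) U b])| = |{1, 3}| = 2.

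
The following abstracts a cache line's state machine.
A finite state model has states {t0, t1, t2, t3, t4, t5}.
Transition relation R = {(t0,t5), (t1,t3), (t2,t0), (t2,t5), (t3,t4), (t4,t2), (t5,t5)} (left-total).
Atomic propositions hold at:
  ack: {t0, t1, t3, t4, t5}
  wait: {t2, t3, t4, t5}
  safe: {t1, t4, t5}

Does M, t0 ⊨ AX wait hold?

Yes

Sat(AX wait) = {s : every successor in {t2, t3, t4, t5}} = {t0, t1, t3, t4, t5}
t0 ∈ Sat(AX wait) = {t0, t1, t3, t4, t5}, so the formula holds at t0.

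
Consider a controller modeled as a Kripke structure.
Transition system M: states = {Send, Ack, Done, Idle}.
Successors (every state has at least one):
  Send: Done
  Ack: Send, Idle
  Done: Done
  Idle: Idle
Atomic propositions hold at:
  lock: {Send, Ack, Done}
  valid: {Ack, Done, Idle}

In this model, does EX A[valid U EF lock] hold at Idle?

No

EF lock: least fixpoint, start Z0 = {Send, Ack, Done}, add states with some successor in Z. Already a fixed point.
Sat(EF lock) = {Send, Ack, Done}
A[valid U EF lock]: least fixpoint, start Z0 = Sat(EF lock) = {Send, Ack, Done}, add states in Sat(valid) with every successor in Z. Already a fixed point.
Sat(A[valid U EF lock]) = {Send, Ack, Done}
Sat(EX A[valid U EF lock]) = {s : some successor in {Send, Ack, Done}} = {Send, Ack, Done}
Idle ∉ Sat(EX A[valid U EF lock]) = {Send, Ack, Done}, so the formula does not hold at Idle.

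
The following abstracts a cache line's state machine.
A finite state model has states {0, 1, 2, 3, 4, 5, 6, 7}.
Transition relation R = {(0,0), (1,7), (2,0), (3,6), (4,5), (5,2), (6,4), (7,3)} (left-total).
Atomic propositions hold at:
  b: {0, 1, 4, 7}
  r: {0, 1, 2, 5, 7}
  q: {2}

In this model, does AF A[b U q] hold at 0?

A[b U q]: least fixpoint, start Z0 = Sat(q) = {2}, add states in Sat(b) with every successor in Z. Already a fixed point.
Sat(A[b U q]) = {2}
AF A[b U q]: least fixpoint, start Z0 = {2}, add states with every successor in Z. Z1 = {2, 5}; Z2 = {2, 4, 5}; Z3 = {2, 4, 5, 6}; Z4 = {2, 3, 4, 5, 6}; Z5 = {2, 3, 4, 5, 6, 7}; Z6 = {1, 2, 3, 4, 5, 6, 7}; fixed.
Sat(AF A[b U q]) = {1, 2, 3, 4, 5, 6, 7}
0 ∉ Sat(AF A[b U q]) = {1, 2, 3, 4, 5, 6, 7}, so the formula does not hold at 0.

No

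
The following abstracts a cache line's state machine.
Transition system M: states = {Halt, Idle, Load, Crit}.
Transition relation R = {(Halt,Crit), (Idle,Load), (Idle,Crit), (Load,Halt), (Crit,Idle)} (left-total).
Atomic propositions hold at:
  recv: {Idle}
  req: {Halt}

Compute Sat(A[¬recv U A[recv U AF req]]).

{Halt, Load}

Sat(¬recv) = {Halt, Load, Crit}
AF req: least fixpoint, start Z0 = {Halt}, add states with every successor in Z. Z1 = {Halt, Load}; fixed.
Sat(AF req) = {Halt, Load}
A[recv U AF req]: least fixpoint, start Z0 = Sat(AF req) = {Halt, Load}, add states in Sat(recv) with every successor in Z. Already a fixed point.
Sat(A[recv U AF req]) = {Halt, Load}
A[¬recv U A[recv U AF req]]: least fixpoint, start Z0 = Sat(A[recv U AF req]) = {Halt, Load}, add states in Sat(¬recv) with every successor in Z. Already a fixed point.
Sat(A[¬recv U A[recv U AF req]]) = {Halt, Load}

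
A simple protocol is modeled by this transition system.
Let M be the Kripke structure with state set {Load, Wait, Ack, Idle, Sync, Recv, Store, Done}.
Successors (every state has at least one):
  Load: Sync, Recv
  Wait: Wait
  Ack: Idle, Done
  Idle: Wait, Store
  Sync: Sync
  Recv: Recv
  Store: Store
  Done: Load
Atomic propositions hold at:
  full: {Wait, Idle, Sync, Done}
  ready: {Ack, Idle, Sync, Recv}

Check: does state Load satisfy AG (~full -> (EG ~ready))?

Sat(~full) = {Load, Ack, Recv, Store}
Sat(~ready) = {Load, Wait, Store, Done}
EG ~ready: greatest fixpoint, start Z0 = {Load, Wait, Store, Done}, keep only states in Sat with some successor in Z. Z1 = {Wait, Store, Done}; Z2 = {Wait, Store}; fixed.
Sat(EG ~ready) = {Wait, Store}
Sat(~full -> (EG ~ready)) = {Wait, Idle, Sync, Store, Done}
AG (~full -> (EG ~ready)): greatest fixpoint, start Z0 = {Wait, Idle, Sync, Store, Done}, keep only states in Sat with every successor in Z. Z1 = {Wait, Idle, Sync, Store}; fixed.
Sat(AG (~full -> (EG ~ready))) = {Wait, Idle, Sync, Store}
Load ∉ Sat(AG (~full -> (EG ~ready))) = {Wait, Idle, Sync, Store}, so the formula does not hold at Load.

No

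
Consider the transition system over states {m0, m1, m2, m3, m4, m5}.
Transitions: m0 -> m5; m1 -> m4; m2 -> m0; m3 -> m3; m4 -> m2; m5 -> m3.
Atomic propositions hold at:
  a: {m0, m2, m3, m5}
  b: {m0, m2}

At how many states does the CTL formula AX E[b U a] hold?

5

E[b U a]: least fixpoint, start Z0 = Sat(a) = {m0, m2, m3, m5}, add states in Sat(b) with some successor in Z. Already a fixed point.
Sat(E[b U a]) = {m0, m2, m3, m5}
Sat(AX E[b U a]) = {s : every successor in {m0, m2, m3, m5}} = {m0, m2, m3, m4, m5}
|Sat(AX E[b U a])| = |{m0, m2, m3, m4, m5}| = 5.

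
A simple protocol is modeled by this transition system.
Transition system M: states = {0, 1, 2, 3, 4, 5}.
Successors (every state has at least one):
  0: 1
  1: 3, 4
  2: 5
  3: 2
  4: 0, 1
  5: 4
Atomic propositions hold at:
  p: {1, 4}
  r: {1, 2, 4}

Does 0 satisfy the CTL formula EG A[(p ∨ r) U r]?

No

Sat(p ∨ r) = {1, 2, 4}
A[(p ∨ r) U r]: least fixpoint, start Z0 = Sat(r) = {1, 2, 4}, add states in Sat(p ∨ r) with every successor in Z. Already a fixed point.
Sat(A[(p ∨ r) U r]) = {1, 2, 4}
EG A[(p ∨ r) U r]: greatest fixpoint, start Z0 = {1, 2, 4}, keep only states in Sat with some successor in Z. Z1 = {1, 4}; fixed.
Sat(EG A[(p ∨ r) U r]) = {1, 4}
0 ∉ Sat(EG A[(p ∨ r) U r]) = {1, 4}, so the formula does not hold at 0.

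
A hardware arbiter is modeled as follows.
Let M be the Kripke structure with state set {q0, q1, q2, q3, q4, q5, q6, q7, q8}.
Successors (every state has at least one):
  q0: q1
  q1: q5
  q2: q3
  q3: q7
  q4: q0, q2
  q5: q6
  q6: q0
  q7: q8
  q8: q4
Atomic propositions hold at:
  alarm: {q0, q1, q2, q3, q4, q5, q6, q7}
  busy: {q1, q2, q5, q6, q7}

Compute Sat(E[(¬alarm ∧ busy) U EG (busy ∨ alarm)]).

Sat(¬alarm) = {q8}
Sat(¬alarm ∧ busy) = ∅
Sat(busy ∨ alarm) = {q0, q1, q2, q3, q4, q5, q6, q7}
EG (busy ∨ alarm): greatest fixpoint, start Z0 = {q0, q1, q2, q3, q4, q5, q6, q7}, keep only states in Sat with some successor in Z. Z1 = {q0, q1, q2, q3, q4, q5, q6}; Z2 = {q0, q1, q2, q4, q5, q6}; Z3 = {q0, q1, q4, q5, q6}; fixed.
Sat(EG (busy ∨ alarm)) = {q0, q1, q4, q5, q6}
E[(¬alarm ∧ busy) U EG (busy ∨ alarm)]: least fixpoint, start Z0 = Sat(EG (busy ∨ alarm)) = {q0, q1, q4, q5, q6}, add states in Sat(¬alarm ∧ busy) with some successor in Z. Already a fixed point.
Sat(E[(¬alarm ∧ busy) U EG (busy ∨ alarm)]) = {q0, q1, q4, q5, q6}

{q0, q1, q4, q5, q6}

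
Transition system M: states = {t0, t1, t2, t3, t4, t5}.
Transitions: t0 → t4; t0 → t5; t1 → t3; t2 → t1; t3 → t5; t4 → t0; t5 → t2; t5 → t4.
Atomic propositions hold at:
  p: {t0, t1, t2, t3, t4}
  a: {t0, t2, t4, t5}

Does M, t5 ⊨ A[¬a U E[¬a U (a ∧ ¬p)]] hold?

Yes

Sat(¬a) = {t1, t3}
Sat(¬p) = {t5}
Sat(a ∧ ¬p) = {t5}
E[¬a U (a ∧ ¬p)]: least fixpoint, start Z0 = Sat((a ∧ ¬p)) = {t5}, add states in Sat(¬a) with some successor in Z. Z1 = {t3, t5}; Z2 = {t1, t3, t5}; fixed.
Sat(E[¬a U (a ∧ ¬p)]) = {t1, t3, t5}
A[¬a U E[¬a U (a ∧ ¬p)]]: least fixpoint, start Z0 = Sat(E[¬a U (a ∧ ¬p)]) = {t1, t3, t5}, add states in Sat(¬a) with every successor in Z. Already a fixed point.
Sat(A[¬a U E[¬a U (a ∧ ¬p)]]) = {t1, t3, t5}
t5 ∈ Sat(A[¬a U E[¬a U (a ∧ ¬p)]]) = {t1, t3, t5}, so the formula holds at t5.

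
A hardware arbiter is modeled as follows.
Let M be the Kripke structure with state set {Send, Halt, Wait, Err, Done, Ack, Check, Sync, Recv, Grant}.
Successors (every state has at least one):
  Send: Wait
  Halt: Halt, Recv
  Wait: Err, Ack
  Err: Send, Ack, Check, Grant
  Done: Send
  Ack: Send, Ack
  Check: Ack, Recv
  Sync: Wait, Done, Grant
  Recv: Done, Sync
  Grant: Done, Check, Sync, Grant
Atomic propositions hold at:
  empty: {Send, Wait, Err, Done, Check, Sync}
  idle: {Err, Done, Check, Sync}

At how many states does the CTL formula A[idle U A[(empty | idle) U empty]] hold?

6

Sat(empty | idle) = {Send, Wait, Err, Done, Check, Sync}
A[(empty | idle) U empty]: least fixpoint, start Z0 = Sat(empty) = {Send, Wait, Err, Done, Check, Sync}, add states in Sat(empty | idle) with every successor in Z. Already a fixed point.
Sat(A[(empty | idle) U empty]) = {Send, Wait, Err, Done, Check, Sync}
A[idle U A[(empty | idle) U empty]]: least fixpoint, start Z0 = Sat(A[(empty | idle) U empty]) = {Send, Wait, Err, Done, Check, Sync}, add states in Sat(idle) with every successor in Z. Already a fixed point.
Sat(A[idle U A[(empty | idle) U empty]]) = {Send, Wait, Err, Done, Check, Sync}
|Sat(A[idle U A[(empty | idle) U empty]])| = |{Send, Wait, Err, Done, Check, Sync}| = 6.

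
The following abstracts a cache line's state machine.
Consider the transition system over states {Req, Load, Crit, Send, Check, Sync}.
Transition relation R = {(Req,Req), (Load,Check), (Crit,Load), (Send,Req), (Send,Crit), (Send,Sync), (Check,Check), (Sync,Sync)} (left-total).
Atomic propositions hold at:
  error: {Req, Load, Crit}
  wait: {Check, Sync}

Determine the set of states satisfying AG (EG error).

EG error: greatest fixpoint, start Z0 = {Req, Load, Crit}, keep only states in Sat with some successor in Z. Z1 = {Req, Crit}; Z2 = {Req}; fixed.
Sat(EG error) = {Req}
AG (EG error): greatest fixpoint, start Z0 = {Req}, keep only states in Sat with every successor in Z. Already a fixed point.
Sat(AG (EG error)) = {Req}

{Req}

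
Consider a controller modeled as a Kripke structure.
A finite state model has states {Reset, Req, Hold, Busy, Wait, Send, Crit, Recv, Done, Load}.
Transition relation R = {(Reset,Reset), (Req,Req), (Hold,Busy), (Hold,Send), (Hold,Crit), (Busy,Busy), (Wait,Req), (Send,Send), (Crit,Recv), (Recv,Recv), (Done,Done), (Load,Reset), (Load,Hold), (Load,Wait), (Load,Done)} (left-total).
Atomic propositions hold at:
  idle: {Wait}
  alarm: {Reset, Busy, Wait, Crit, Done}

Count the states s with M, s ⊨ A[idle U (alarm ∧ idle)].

Sat(alarm ∧ idle) = {Wait}
A[idle U (alarm ∧ idle)]: least fixpoint, start Z0 = Sat((alarm ∧ idle)) = {Wait}, add states in Sat(idle) with every successor in Z. Already a fixed point.
Sat(A[idle U (alarm ∧ idle)]) = {Wait}
|Sat(A[idle U (alarm ∧ idle)])| = |{Wait}| = 1.

1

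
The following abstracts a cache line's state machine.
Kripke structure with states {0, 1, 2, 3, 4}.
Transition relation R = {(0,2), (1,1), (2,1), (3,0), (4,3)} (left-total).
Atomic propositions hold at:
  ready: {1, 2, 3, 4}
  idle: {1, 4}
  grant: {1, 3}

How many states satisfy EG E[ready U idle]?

E[ready U idle]: least fixpoint, start Z0 = Sat(idle) = {1, 4}, add states in Sat(ready) with some successor in Z. Z1 = {1, 2, 4}; fixed.
Sat(E[ready U idle]) = {1, 2, 4}
EG E[ready U idle]: greatest fixpoint, start Z0 = {1, 2, 4}, keep only states in Sat with some successor in Z. Z1 = {1, 2}; fixed.
Sat(EG E[ready U idle]) = {1, 2}
|Sat(EG E[ready U idle])| = |{1, 2}| = 2.

2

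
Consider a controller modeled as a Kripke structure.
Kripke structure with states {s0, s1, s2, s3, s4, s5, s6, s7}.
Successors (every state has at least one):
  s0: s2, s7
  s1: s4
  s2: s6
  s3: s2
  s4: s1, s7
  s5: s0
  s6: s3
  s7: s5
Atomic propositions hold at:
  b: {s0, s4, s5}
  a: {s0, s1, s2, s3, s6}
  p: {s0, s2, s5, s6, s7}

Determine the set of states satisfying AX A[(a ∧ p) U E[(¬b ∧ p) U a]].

{s2, s3, s5, s6}

Sat(a ∧ p) = {s0, s2, s6}
Sat(¬b) = {s1, s2, s3, s6, s7}
Sat(¬b ∧ p) = {s2, s6, s7}
E[(¬b ∧ p) U a]: least fixpoint, start Z0 = Sat(a) = {s0, s1, s2, s3, s6}, add states in Sat(¬b ∧ p) with some successor in Z. Already a fixed point.
Sat(E[(¬b ∧ p) U a]) = {s0, s1, s2, s3, s6}
A[(a ∧ p) U E[(¬b ∧ p) U a]]: least fixpoint, start Z0 = Sat(E[(¬b ∧ p) U a]) = {s0, s1, s2, s3, s6}, add states in Sat(a ∧ p) with every successor in Z. Already a fixed point.
Sat(A[(a ∧ p) U E[(¬b ∧ p) U a]]) = {s0, s1, s2, s3, s6}
Sat(AX A[(a ∧ p) U E[(¬b ∧ p) U a]]) = {s : every successor in {s0, s1, s2, s3, s6}} = {s2, s3, s5, s6}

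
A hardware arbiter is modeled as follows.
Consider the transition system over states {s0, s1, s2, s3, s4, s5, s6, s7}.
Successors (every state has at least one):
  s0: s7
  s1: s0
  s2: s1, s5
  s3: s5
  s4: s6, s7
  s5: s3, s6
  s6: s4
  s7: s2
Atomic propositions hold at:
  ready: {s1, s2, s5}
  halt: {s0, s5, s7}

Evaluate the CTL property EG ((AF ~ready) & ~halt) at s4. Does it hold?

Yes

Sat(~ready) = {s0, s3, s4, s6, s7}
AF ~ready: least fixpoint, start Z0 = {s0, s3, s4, s6, s7}, add states with every successor in Z. Z1 = {s0, s1, s3, s4, s5, s6, s7}; Z2 = {s0, s1, s2, s3, s4, s5, s6, s7}; fixed.
Sat(AF ~ready) = {s0, s1, s2, s3, s4, s5, s6, s7}
Sat(~halt) = {s1, s2, s3, s4, s6}
Sat((AF ~ready) & ~halt) = {s1, s2, s3, s4, s6}
EG ((AF ~ready) & ~halt): greatest fixpoint, start Z0 = {s1, s2, s3, s4, s6}, keep only states in Sat with some successor in Z. Z1 = {s2, s4, s6}; Z2 = {s4, s6}; fixed.
Sat(EG ((AF ~ready) & ~halt)) = {s4, s6}
s4 ∈ Sat(EG ((AF ~ready) & ~halt)) = {s4, s6}, so the formula holds at s4.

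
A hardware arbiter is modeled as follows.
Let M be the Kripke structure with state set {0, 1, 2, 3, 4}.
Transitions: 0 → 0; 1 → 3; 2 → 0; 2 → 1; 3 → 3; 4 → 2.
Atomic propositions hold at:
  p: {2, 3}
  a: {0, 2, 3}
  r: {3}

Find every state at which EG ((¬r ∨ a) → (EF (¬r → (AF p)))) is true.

Sat(¬r) = {0, 1, 2, 4}
Sat(¬r ∨ a) = {0, 1, 2, 3, 4}
AF p: least fixpoint, start Z0 = {2, 3}, add states with every successor in Z. Z1 = {1, 2, 3, 4}; fixed.
Sat(AF p) = {1, 2, 3, 4}
Sat(¬r → (AF p)) = {1, 2, 3, 4}
EF (¬r → (AF p)): least fixpoint, start Z0 = {1, 2, 3, 4}, add states with some successor in Z. Already a fixed point.
Sat(EF (¬r → (AF p))) = {1, 2, 3, 4}
Sat((¬r ∨ a) → (EF (¬r → (AF p)))) = {1, 2, 3, 4}
EG ((¬r ∨ a) → (EF (¬r → (AF p)))): greatest fixpoint, start Z0 = {1, 2, 3, 4}, keep only states in Sat with some successor in Z. Already a fixed point.
Sat(EG ((¬r ∨ a) → (EF (¬r → (AF p))))) = {1, 2, 3, 4}

{1, 2, 3, 4}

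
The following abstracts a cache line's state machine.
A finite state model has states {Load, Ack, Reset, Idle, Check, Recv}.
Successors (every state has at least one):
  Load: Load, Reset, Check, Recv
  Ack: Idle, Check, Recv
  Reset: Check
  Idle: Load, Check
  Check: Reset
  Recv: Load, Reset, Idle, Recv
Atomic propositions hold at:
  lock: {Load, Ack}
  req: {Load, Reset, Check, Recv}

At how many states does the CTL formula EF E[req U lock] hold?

E[req U lock]: least fixpoint, start Z0 = Sat(lock) = {Load, Ack}, add states in Sat(req) with some successor in Z. Z1 = {Load, Ack, Recv}; fixed.
Sat(E[req U lock]) = {Load, Ack, Recv}
EF E[req U lock]: least fixpoint, start Z0 = {Load, Ack, Recv}, add states with some successor in Z. Z1 = {Load, Ack, Idle, Recv}; fixed.
Sat(EF E[req U lock]) = {Load, Ack, Idle, Recv}
|Sat(EF E[req U lock])| = |{Load, Ack, Idle, Recv}| = 4.

4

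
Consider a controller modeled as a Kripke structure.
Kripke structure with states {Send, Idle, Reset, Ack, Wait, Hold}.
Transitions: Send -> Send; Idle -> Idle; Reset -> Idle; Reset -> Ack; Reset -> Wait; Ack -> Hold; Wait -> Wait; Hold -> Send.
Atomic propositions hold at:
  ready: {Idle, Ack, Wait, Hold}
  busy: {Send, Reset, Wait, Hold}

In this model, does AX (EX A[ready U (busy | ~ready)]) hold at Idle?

Sat(~ready) = {Send, Reset}
Sat(busy | ~ready) = {Send, Reset, Wait, Hold}
A[ready U (busy | ~ready)]: least fixpoint, start Z0 = Sat((busy | ~ready)) = {Send, Reset, Wait, Hold}, add states in Sat(ready) with every successor in Z. Z1 = {Send, Reset, Ack, Wait, Hold}; fixed.
Sat(A[ready U (busy | ~ready)]) = {Send, Reset, Ack, Wait, Hold}
Sat(EX A[ready U (busy | ~ready)]) = {s : some successor in {Send, Reset, Ack, Wait, Hold}} = {Send, Reset, Ack, Wait, Hold}
Sat(AX (EX A[ready U (busy | ~ready)])) = {s : every successor in {Send, Reset, Ack, Wait, Hold}} = {Send, Ack, Wait, Hold}
Idle ∉ Sat(AX (EX A[ready U (busy | ~ready)])) = {Send, Ack, Wait, Hold}, so the formula does not hold at Idle.

No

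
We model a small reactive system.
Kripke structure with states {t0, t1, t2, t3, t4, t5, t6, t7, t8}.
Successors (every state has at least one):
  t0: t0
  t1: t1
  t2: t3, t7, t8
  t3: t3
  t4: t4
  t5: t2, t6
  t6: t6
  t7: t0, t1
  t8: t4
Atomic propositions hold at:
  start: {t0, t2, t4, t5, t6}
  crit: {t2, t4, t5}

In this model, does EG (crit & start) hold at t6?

No

Sat(crit & start) = {t2, t4, t5}
EG (crit & start): greatest fixpoint, start Z0 = {t2, t4, t5}, keep only states in Sat with some successor in Z. Z1 = {t4, t5}; Z2 = {t4}; fixed.
Sat(EG (crit & start)) = {t4}
t6 ∉ Sat(EG (crit & start)) = {t4}, so the formula does not hold at t6.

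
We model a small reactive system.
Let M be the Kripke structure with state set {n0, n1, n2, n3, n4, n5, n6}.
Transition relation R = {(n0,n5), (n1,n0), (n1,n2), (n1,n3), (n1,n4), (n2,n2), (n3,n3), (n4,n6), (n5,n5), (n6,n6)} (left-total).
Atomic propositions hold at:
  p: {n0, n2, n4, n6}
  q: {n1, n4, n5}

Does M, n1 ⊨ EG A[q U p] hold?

No

A[q U p]: least fixpoint, start Z0 = Sat(p) = {n0, n2, n4, n6}, add states in Sat(q) with every successor in Z. Already a fixed point.
Sat(A[q U p]) = {n0, n2, n4, n6}
EG A[q U p]: greatest fixpoint, start Z0 = {n0, n2, n4, n6}, keep only states in Sat with some successor in Z. Z1 = {n2, n4, n6}; fixed.
Sat(EG A[q U p]) = {n2, n4, n6}
n1 ∉ Sat(EG A[q U p]) = {n2, n4, n6}, so the formula does not hold at n1.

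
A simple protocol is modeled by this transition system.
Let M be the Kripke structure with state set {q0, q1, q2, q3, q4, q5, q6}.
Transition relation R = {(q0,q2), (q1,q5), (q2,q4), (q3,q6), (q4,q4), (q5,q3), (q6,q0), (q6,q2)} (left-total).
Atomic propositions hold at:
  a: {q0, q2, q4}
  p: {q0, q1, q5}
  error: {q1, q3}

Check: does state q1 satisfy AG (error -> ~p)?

Sat(~p) = {q2, q3, q4, q6}
Sat(error -> ~p) = {q0, q2, q3, q4, q5, q6}
AG (error -> ~p): greatest fixpoint, start Z0 = {q0, q2, q3, q4, q5, q6}, keep only states in Sat with every successor in Z. Already a fixed point.
Sat(AG (error -> ~p)) = {q0, q2, q3, q4, q5, q6}
q1 ∉ Sat(AG (error -> ~p)) = {q0, q2, q3, q4, q5, q6}, so the formula does not hold at q1.

No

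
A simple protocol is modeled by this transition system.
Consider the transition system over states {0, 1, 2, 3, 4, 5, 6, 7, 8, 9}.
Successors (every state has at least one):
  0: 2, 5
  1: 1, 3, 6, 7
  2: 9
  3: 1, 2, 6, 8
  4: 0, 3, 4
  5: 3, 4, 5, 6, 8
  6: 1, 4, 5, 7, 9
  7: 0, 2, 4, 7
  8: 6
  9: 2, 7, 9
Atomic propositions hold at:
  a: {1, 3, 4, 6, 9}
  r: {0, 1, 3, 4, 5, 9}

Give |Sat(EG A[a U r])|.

6

A[a U r]: least fixpoint, start Z0 = Sat(r) = {0, 1, 3, 4, 5, 9}, add states in Sat(a) with every successor in Z. Already a fixed point.
Sat(A[a U r]) = {0, 1, 3, 4, 5, 9}
EG A[a U r]: greatest fixpoint, start Z0 = {0, 1, 3, 4, 5, 9}, keep only states in Sat with some successor in Z. Already a fixed point.
Sat(EG A[a U r]) = {0, 1, 3, 4, 5, 9}
|Sat(EG A[a U r])| = |{0, 1, 3, 4, 5, 9}| = 6.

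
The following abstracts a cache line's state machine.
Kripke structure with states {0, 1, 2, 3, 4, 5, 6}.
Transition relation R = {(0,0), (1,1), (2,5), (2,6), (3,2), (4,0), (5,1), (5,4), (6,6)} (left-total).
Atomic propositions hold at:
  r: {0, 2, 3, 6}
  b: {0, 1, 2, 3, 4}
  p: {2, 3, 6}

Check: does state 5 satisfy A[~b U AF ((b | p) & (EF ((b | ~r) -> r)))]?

Sat(~b) = {5, 6}
Sat(b | p) = {0, 1, 2, 3, 4, 6}
Sat(~r) = {1, 4, 5}
Sat(b | ~r) = {0, 1, 2, 3, 4, 5}
Sat((b | ~r) -> r) = {0, 2, 3, 6}
EF ((b | ~r) -> r): least fixpoint, start Z0 = {0, 2, 3, 6}, add states with some successor in Z. Z1 = {0, 2, 3, 4, 6}; Z2 = {0, 2, 3, 4, 5, 6}; fixed.
Sat(EF ((b | ~r) -> r)) = {0, 2, 3, 4, 5, 6}
Sat((b | p) & (EF ((b | ~r) -> r))) = {0, 2, 3, 4, 6}
AF ((b | p) & (EF ((b | ~r) -> r))): least fixpoint, start Z0 = {0, 2, 3, 4, 6}, add states with every successor in Z. Already a fixed point.
Sat(AF ((b | p) & (EF ((b | ~r) -> r)))) = {0, 2, 3, 4, 6}
A[~b U AF ((b | p) & (EF ((b | ~r) -> r)))]: least fixpoint, start Z0 = Sat(AF ((b | p) & (EF ((b | ~r) -> r)))) = {0, 2, 3, 4, 6}, add states in Sat(~b) with every successor in Z. Already a fixed point.
Sat(A[~b U AF ((b | p) & (EF ((b | ~r) -> r)))]) = {0, 2, 3, 4, 6}
5 ∉ Sat(A[~b U AF ((b | p) & (EF ((b | ~r) -> r)))]) = {0, 2, 3, 4, 6}, so the formula does not hold at 5.

No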